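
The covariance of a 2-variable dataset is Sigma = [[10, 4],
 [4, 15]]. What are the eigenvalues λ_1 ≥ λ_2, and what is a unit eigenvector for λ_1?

Step 1 — characteristic polynomial of 2×2 Sigma:
  det(Sigma - λI) = λ² - trace · λ + det = 0.
  trace = 10 + 15 = 25, det = 10·15 - (4)² = 134.
Step 2 — discriminant:
  Δ = trace² - 4·det = 625 - 536 = 89.
Step 3 — eigenvalues:
  λ = (trace ± √Δ)/2 = (25 ± 9.434)/2,
  λ_1 = 17.217,  λ_2 = 7.783.

Step 4 — unit eigenvector for λ_1: solve (Sigma - λ_1 I)v = 0. First row:
  (10 - 17.217)·v_x + (4)·v_y = 0, i.e. (-7.217)·v_x + (4)·v_y = 0,
  so v ∝ (b, λ_1 - a) = (4, 7.217) = u.
  ||u|| = √((4)² + (7.217)²) = √(68.085) ≈ 8.2514,
  v_1 = u/||u|| ≈ (0.4848, 0.8746) (||v_1|| = 1).

λ_1 = 17.217,  λ_2 = 7.783;  v_1 ≈ (0.4848, 0.8746)


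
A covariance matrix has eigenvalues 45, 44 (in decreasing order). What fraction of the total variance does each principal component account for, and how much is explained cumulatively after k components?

Step 1 — total variance = trace(Sigma) = Σ λ_i = 45 + 44 = 89.

Step 2 — fraction explained by component i = λ_i / Σ λ:
  PC1: 45/89 = 0.5056
  PC2: 44/89 = 0.4944

Step 3 — cumulative fraction after k components = (λ_1 + ... + λ_k) / Σ λ:
  k = 1: 45/89 = 0.5056
  k = 2: (45 + 44)/89 = 89/89 = 1

Summary (fraction, with percent):

explained: PC1 0.5056 (50.56%), PC2 0.4944 (49.44%);  cumulative: 0.5056, 1


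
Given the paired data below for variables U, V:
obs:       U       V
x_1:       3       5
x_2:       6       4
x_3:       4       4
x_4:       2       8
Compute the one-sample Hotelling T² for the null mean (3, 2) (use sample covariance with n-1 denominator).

Step 1 — sample mean vector:
  mean(U) = (3 + 6 + 4 + 2) / 4 = 15/4 = 3.75
  mean(V) = (5 + 4 + 4 + 8) / 4 = 21/4 = 5.25
  x̄ = (3.75, 5.25),  deviation x̄ - mu_0 = (3.75, 5.25) - (3, 2) = (0.75, 3.25).

Step 2 — sample covariance matrix, S[i,j] = (1/(n-1)) · Σ_k (x_{k,i} - mean_i) · (x_{k,j} - mean_j), divisor n-1 = 3:
  S[U,U] = ((-0.75)·(-0.75) + (2.25)·(2.25) + (0.25)·(0.25) + (-1.75)·(-1.75)) / 3 = 8.75/3 = 2.9167
  S[U,V] = ((-0.75)·(-0.25) + (2.25)·(-1.25) + (0.25)·(-1.25) + (-1.75)·(2.75)) / 3 = -7.75/3 = -2.5833
  S[V,V] = ((-0.25)·(-0.25) + (-1.25)·(-1.25) + (-1.25)·(-1.25) + (2.75)·(2.75)) / 3 = 10.75/3 = 3.5833
  S = [[2.9167, -2.5833],
 [-2.5833, 3.5833]].

Step 3 — invert S. det(S) = 2.9167·3.5833 - (-2.5833)² = 3.7778.
  S^{-1} = (1/det) · [[d, -b], [-b, a]] = [[0.9485, 0.6838],
 [0.6838, 0.7721]].

Step 4 — quadratic form (x̄ - mu_0)^T · S^{-1} · (x̄ - mu_0):
  S^{-1} · (x̄ - mu_0) = (2.9338, 3.0221),
  (x̄ - mu_0)^T · [...] = (0.75)·(2.9338) + (3.25)·(3.0221) = 12.0221.

Step 5 — scale by n: T² = 4 · 12.0221 = 48.0882.

T² ≈ 48.0882


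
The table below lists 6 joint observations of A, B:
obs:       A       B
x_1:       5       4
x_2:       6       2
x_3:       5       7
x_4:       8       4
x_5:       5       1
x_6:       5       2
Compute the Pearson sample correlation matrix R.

Step 1 — column means:
  mean(A) = (5 + 6 + 5 + 8 + 5 + 5) / 6 = 34/6 = 5.6667
  mean(B) = (4 + 2 + 7 + 4 + 1 + 2) / 6 = 20/6 = 3.3333

Step 2 — sample variances and covariances s[i,j] = (1/(n-1)) · Σ_k (x_{k,i} - mean_i) · (x_{k,j} - mean_j), with n-1 = 5:
  s[A,A] = ((-0.6667)·(-0.6667) + (0.3333)·(0.3333) + (-0.6667)·(-0.6667) + (2.3333)·(2.3333) + (-0.6667)·(-0.6667) + (-0.6667)·(-0.6667)) / 5 = 7.3333/5 = 1.4667
  s[A,B] = ((-0.6667)·(0.6667) + (0.3333)·(-1.3333) + (-0.6667)·(3.6667) + (2.3333)·(0.6667) + (-0.6667)·(-2.3333) + (-0.6667)·(-1.3333)) / 5 = 0.6667/5 = 0.1333
  s[B,B] = ((0.6667)·(0.6667) + (-1.3333)·(-1.3333) + (3.6667)·(3.6667) + (0.6667)·(0.6667) + (-2.3333)·(-2.3333) + (-1.3333)·(-1.3333)) / 5 = 23.3333/5 = 4.6667
  Sample standard deviations s_i = √(s[i,i]):
  s(A) = √(1.4667) = 1.2111
  s(B) = √(4.6667) = 2.1602

Step 3 — r_{ij} = s_{ij} / (s_i · s_j):
  r[A,A] = 1 (diagonal).
  r[A,B] = 0.1333 / (1.2111 · 2.1602) = 0.1333 / 2.6162 = 0.051
  r[B,B] = 1 (diagonal).

R is symmetric with unit diagonal. Assembling:

R = [[1, 0.051],
 [0.051, 1]]


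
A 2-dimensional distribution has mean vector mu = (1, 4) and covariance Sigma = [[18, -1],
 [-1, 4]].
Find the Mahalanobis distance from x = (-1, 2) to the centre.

Step 1 — centre the observation: (x - mu) = (-2, -2).

Step 2 — invert Sigma. det(Sigma) = 18·4 - (-1)² = 71.
  Sigma^{-1} = (1/det) · [[d, -b], [-b, a]] = [[0.0563, 0.0141],
 [0.0141, 0.2535]].

Step 3 — form the quadratic (x - mu)^T · Sigma^{-1} · (x - mu):
  Sigma^{-1} · (x - mu) = (-0.1408, -0.5352).
  (x - mu)^T · [Sigma^{-1} · (x - mu)] = (-2)·(-0.1408) + (-2)·(-0.5352) = 1.3521.

Step 4 — take square root: d = √(1.3521) ≈ 1.1628.

d(x, mu) = √(1.3521) ≈ 1.1628


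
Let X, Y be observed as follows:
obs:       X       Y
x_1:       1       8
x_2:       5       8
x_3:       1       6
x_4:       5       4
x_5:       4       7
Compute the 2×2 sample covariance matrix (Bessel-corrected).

Step 1 — column means:
  mean(X) = (1 + 5 + 1 + 5 + 4) / 5 = 16/5 = 3.2
  mean(Y) = (8 + 8 + 6 + 4 + 7) / 5 = 33/5 = 6.6

Step 2 — sample covariance S[i,j] = (1/(n-1)) · Σ_k (x_{k,i} - mean_i) · (x_{k,j} - mean_j), with n-1 = 4.
  S[X,X] = ((-2.2)·(-2.2) + (1.8)·(1.8) + (-2.2)·(-2.2) + (1.8)·(1.8) + (0.8)·(0.8)) / 4 = 16.8/4 = 4.2
  S[X,Y] = ((-2.2)·(1.4) + (1.8)·(1.4) + (-2.2)·(-0.6) + (1.8)·(-2.6) + (0.8)·(0.4)) / 4 = -3.6/4 = -0.9
  S[Y,Y] = ((1.4)·(1.4) + (1.4)·(1.4) + (-0.6)·(-0.6) + (-2.6)·(-2.6) + (0.4)·(0.4)) / 4 = 11.2/4 = 2.8

S is symmetric (S[j,i] = S[i,j]). Assembling:

S = [[4.2, -0.9],
 [-0.9, 2.8]]


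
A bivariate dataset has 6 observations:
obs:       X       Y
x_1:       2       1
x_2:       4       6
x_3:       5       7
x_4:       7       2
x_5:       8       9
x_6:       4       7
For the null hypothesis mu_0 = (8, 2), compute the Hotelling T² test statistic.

Step 1 — sample mean vector:
  mean(X) = (2 + 4 + 5 + 7 + 8 + 4) / 6 = 30/6 = 5
  mean(Y) = (1 + 6 + 7 + 2 + 9 + 7) / 6 = 32/6 = 5.3333
  x̄ = (5, 5.3333),  deviation x̄ - mu_0 = (5, 5.3333) - (8, 2) = (-3, 3.3333).

Step 2 — sample covariance matrix, S[i,j] = (1/(n-1)) · Σ_k (x_{k,i} - mean_i) · (x_{k,j} - mean_j), divisor n-1 = 5:
  S[X,X] = ((-3)·(-3) + (-1)·(-1) + (0)·(0) + (2)·(2) + (3)·(3) + (-1)·(-1)) / 5 = 24/5 = 4.8
  S[X,Y] = ((-3)·(-4.3333) + (-1)·(0.6667) + (0)·(1.6667) + (2)·(-3.3333) + (3)·(3.6667) + (-1)·(1.6667)) / 5 = 15/5 = 3
  S[Y,Y] = ((-4.3333)·(-4.3333) + (0.6667)·(0.6667) + (1.6667)·(1.6667) + (-3.3333)·(-3.3333) + (3.6667)·(3.6667) + (1.6667)·(1.6667)) / 5 = 49.3333/5 = 9.8667
  S = [[4.8, 3],
 [3, 9.8667]].

Step 3 — invert S. det(S) = 4.8·9.8667 - (3)² = 38.36.
  S^{-1} = (1/det) · [[d, -b], [-b, a]] = [[0.2572, -0.0782],
 [-0.0782, 0.1251]].

Step 4 — quadratic form (x̄ - mu_0)^T · S^{-1} · (x̄ - mu_0):
  S^{-1} · (x̄ - mu_0) = (-1.0323, 0.6517),
  (x̄ - mu_0)^T · [...] = (-3)·(-1.0323) + (3.3333)·(0.6517) = 5.2694.

Step 5 — scale by n: T² = 6 · 5.2694 = 31.6163.

T² ≈ 31.6163


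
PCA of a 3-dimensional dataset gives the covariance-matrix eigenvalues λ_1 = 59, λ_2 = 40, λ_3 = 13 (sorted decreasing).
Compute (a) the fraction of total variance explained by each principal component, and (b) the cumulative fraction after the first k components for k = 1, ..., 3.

Step 1 — total variance = trace(Sigma) = Σ λ_i = 59 + 40 + 13 = 112.

Step 2 — fraction explained by component i = λ_i / Σ λ:
  PC1: 59/112 = 0.5268
  PC2: 40/112 = 0.3571
  PC3: 13/112 = 0.1161

Step 3 — cumulative fraction after k components = (λ_1 + ... + λ_k) / Σ λ:
  k = 1: 59/112 = 0.5268
  k = 2: (59 + 40)/112 = 99/112 = 0.8839
  k = 3: (59 + 40 + 13)/112 = 112/112 = 1

Summary (fraction, with percent):

explained: PC1 0.5268 (52.68%), PC2 0.3571 (35.71%), PC3 0.1161 (11.61%);  cumulative: 0.5268, 0.8839, 1


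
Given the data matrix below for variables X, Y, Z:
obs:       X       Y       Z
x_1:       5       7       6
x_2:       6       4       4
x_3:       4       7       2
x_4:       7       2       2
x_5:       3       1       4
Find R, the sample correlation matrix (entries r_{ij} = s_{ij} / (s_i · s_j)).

Step 1 — column means:
  mean(X) = (5 + 6 + 4 + 7 + 3) / 5 = 25/5 = 5
  mean(Y) = (7 + 4 + 7 + 2 + 1) / 5 = 21/5 = 4.2
  mean(Z) = (6 + 4 + 2 + 2 + 4) / 5 = 18/5 = 3.6

Step 2 — sample variances and covariances s[i,j] = (1/(n-1)) · Σ_k (x_{k,i} - mean_i) · (x_{k,j} - mean_j), with n-1 = 4:
  s[X,X] = ((0)·(0) + (1)·(1) + (-1)·(-1) + (2)·(2) + (-2)·(-2)) / 4 = 10/4 = 2.5
  s[X,Y] = ((0)·(2.8) + (1)·(-0.2) + (-1)·(2.8) + (2)·(-2.2) + (-2)·(-3.2)) / 4 = -1/4 = -0.25
  s[X,Z] = ((0)·(2.4) + (1)·(0.4) + (-1)·(-1.6) + (2)·(-1.6) + (-2)·(0.4)) / 4 = -2/4 = -0.5
  s[Y,Y] = ((2.8)·(2.8) + (-0.2)·(-0.2) + (2.8)·(2.8) + (-2.2)·(-2.2) + (-3.2)·(-3.2)) / 4 = 30.8/4 = 7.7
  s[Y,Z] = ((2.8)·(2.4) + (-0.2)·(0.4) + (2.8)·(-1.6) + (-2.2)·(-1.6) + (-3.2)·(0.4)) / 4 = 4.4/4 = 1.1
  s[Z,Z] = ((2.4)·(2.4) + (0.4)·(0.4) + (-1.6)·(-1.6) + (-1.6)·(-1.6) + (0.4)·(0.4)) / 4 = 11.2/4 = 2.8
  Sample standard deviations s_i = √(s[i,i]):
  s(X) = √(2.5) = 1.5811
  s(Y) = √(7.7) = 2.7749
  s(Z) = √(2.8) = 1.6733

Step 3 — r_{ij} = s_{ij} / (s_i · s_j):
  r[X,X] = 1 (diagonal).
  r[X,Y] = -0.25 / (1.5811 · 2.7749) = -0.25 / 4.3875 = -0.057
  r[X,Z] = -0.5 / (1.5811 · 1.6733) = -0.5 / 2.6458 = -0.189
  r[Y,Y] = 1 (diagonal).
  r[Y,Z] = 1.1 / (2.7749 · 1.6733) = 1.1 / 4.6433 = 0.2369
  r[Z,Z] = 1 (diagonal).

R is symmetric with unit diagonal. Assembling:

R = [[1, -0.057, -0.189],
 [-0.057, 1, 0.2369],
 [-0.189, 0.2369, 1]]


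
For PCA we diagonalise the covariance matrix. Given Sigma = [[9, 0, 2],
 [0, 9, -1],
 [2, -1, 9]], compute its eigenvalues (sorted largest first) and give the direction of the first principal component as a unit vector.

Step 1 — characteristic polynomial p(λ) = det(λI - Sigma) = λ³ - tr·λ² + c_1·λ - det, where tr = trace, c_1 = sum of the principal 2×2 minors, det = det(Sigma):
  tr = 9 + 9 + 9 = 27,
  c_1 = (9·9 - (0)²) + (9·9 - (2)²) + (9·9 - (-1)²) = 81 + 77 + 80 = 238,
  det = 9·(9·9 - (-1)²) - (0)·((0)·9 - (-1)·(2)) + (2)·((0)·(-1) - 9·(2)) = 9·(80) - (0)·(2) + (2)·(-18) = 684.
  So p(λ) = λ³ - 27λ² + 238λ - 684.
Step 2 — look for an integer root (rational root theorem: any rational root is an integer divisor of 684). Testing λ = 9:
  p(9) = 729 - 2187 + 2142 - 684 = 0  ✓
  Dividing out (λ - 9): p(λ) = (λ - 9)(λ² - 18λ + 76).
Step 3 — remaining eigenvalues from the quadratic λ² - 18λ + 76 = 0:
  Δ = 18² - 4·76 = 324 - 304 = 20,  λ = (18 ± √20)/2 = (18 ± 4.4721)/2 ≈ 11.2361 or 6.7639.
  Sorted: λ_1 = 11.2361,  λ_2 = 9,  λ_3 = 6.7639  (check: sum = 27 = tr ✓).

Step 4 — unit eigenvector for λ_1 ≈ 11.2361: v spans the null space of (Sigma - λ_1 I), whose rows are
  r_1 = (-2.2361, 0, 2),  r_2 = (0, -2.2361, -1),  r_3 = (2, -1, -2.2361).
  v is orthogonal to every row, so take v ∝ r_1 × r_2 = ((0)·(-1) - (2)·(-2.2361), (2)·(0) - (-2.2361)·(-1), (-2.2361)·(-2.2361) - (0)·(0)) ≈ (4.4721, -2.2361, 5).
  Let u = (4.4721, -2.2361, 5).
  ||u|| = √((4.4721)² + (-2.2361)² + (5)²) = √(50) ≈ 7.0711,  v_1 = u/||u|| ≈ (0.6325, -0.3162, 0.7071) (||v_1|| = 1).

λ_1 = 11.2361,  λ_2 = 9,  λ_3 = 6.7639;  v_1 ≈ (0.6325, -0.3162, 0.7071)


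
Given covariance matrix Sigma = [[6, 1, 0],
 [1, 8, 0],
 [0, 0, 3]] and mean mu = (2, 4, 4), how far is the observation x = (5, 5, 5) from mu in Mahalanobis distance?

Step 1 — centre the observation: (x - mu) = (3, 1, 1).

Step 2 — invert Sigma (cofactor / det for 3×3, or solve directly):
  Sigma^{-1} = [[0.1702, -0.0213, 0],
 [-0.0213, 0.1277, 0],
 [0, 0, 0.3333]].

Step 3 — form the quadratic (x - mu)^T · Sigma^{-1} · (x - mu):
  Sigma^{-1} · (x - mu) = (0.4894, 0.0638, 0.3333).
  (x - mu)^T · [Sigma^{-1} · (x - mu)] = (3)·(0.4894) + (1)·(0.0638) + (1)·(0.3333) = 1.8652.

Step 4 — take square root: d = √(1.8652) ≈ 1.3657.

d(x, mu) = √(1.8652) ≈ 1.3657


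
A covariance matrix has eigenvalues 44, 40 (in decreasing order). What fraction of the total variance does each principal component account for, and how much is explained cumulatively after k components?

Step 1 — total variance = trace(Sigma) = Σ λ_i = 44 + 40 = 84.

Step 2 — fraction explained by component i = λ_i / Σ λ:
  PC1: 44/84 = 0.5238
  PC2: 40/84 = 0.4762

Step 3 — cumulative fraction after k components = (λ_1 + ... + λ_k) / Σ λ:
  k = 1: 44/84 = 0.5238
  k = 2: (44 + 40)/84 = 84/84 = 1

Summary (fraction, with percent):

explained: PC1 0.5238 (52.38%), PC2 0.4762 (47.62%);  cumulative: 0.5238, 1


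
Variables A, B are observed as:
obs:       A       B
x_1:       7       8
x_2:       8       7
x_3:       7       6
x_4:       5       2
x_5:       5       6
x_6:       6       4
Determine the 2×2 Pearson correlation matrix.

Step 1 — column means:
  mean(A) = (7 + 8 + 7 + 5 + 5 + 6) / 6 = 38/6 = 6.3333
  mean(B) = (8 + 7 + 6 + 2 + 6 + 4) / 6 = 33/6 = 5.5

Step 2 — sample variances and covariances s[i,j] = (1/(n-1)) · Σ_k (x_{k,i} - mean_i) · (x_{k,j} - mean_j), with n-1 = 5:
  s[A,A] = ((0.6667)·(0.6667) + (1.6667)·(1.6667) + (0.6667)·(0.6667) + (-1.3333)·(-1.3333) + (-1.3333)·(-1.3333) + (-0.3333)·(-0.3333)) / 5 = 7.3333/5 = 1.4667
  s[A,B] = ((0.6667)·(2.5) + (1.6667)·(1.5) + (0.6667)·(0.5) + (-1.3333)·(-3.5) + (-1.3333)·(0.5) + (-0.3333)·(-1.5)) / 5 = 9/5 = 1.8
  s[B,B] = ((2.5)·(2.5) + (1.5)·(1.5) + (0.5)·(0.5) + (-3.5)·(-3.5) + (0.5)·(0.5) + (-1.5)·(-1.5)) / 5 = 23.5/5 = 4.7
  Sample standard deviations s_i = √(s[i,i]):
  s(A) = √(1.4667) = 1.2111
  s(B) = √(4.7) = 2.1679

Step 3 — r_{ij} = s_{ij} / (s_i · s_j):
  r[A,A] = 1 (diagonal).
  r[A,B] = 1.8 / (1.2111 · 2.1679) = 1.8 / 2.6255 = 0.6856
  r[B,B] = 1 (diagonal).

R is symmetric with unit diagonal. Assembling:

R = [[1, 0.6856],
 [0.6856, 1]]


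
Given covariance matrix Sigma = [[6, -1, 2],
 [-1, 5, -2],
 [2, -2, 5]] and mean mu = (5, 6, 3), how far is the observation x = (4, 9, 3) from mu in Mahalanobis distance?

Step 1 — centre the observation: (x - mu) = (-1, 3, 0).

Step 2 — invert Sigma (cofactor / det for 3×3, or solve directly):
  Sigma^{-1} = [[0.1927, 0.0092, -0.0734],
 [0.0092, 0.2385, 0.0917],
 [-0.0734, 0.0917, 0.2661]].

Step 3 — form the quadratic (x - mu)^T · Sigma^{-1} · (x - mu):
  Sigma^{-1} · (x - mu) = (-0.1651, 0.7064, 0.3486).
  (x - mu)^T · [Sigma^{-1} · (x - mu)] = (-1)·(-0.1651) + (3)·(0.7064) + (0)·(0.3486) = 2.2844.

Step 4 — take square root: d = √(2.2844) ≈ 1.5114.

d(x, mu) = √(2.2844) ≈ 1.5114


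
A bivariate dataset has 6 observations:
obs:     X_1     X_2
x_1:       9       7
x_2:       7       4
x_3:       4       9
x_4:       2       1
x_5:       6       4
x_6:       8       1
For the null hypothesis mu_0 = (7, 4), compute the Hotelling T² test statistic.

Step 1 — sample mean vector:
  mean(X_1) = (9 + 7 + 4 + 2 + 6 + 8) / 6 = 36/6 = 6
  mean(X_2) = (7 + 4 + 9 + 1 + 4 + 1) / 6 = 26/6 = 4.3333
  x̄ = (6, 4.3333),  deviation x̄ - mu_0 = (6, 4.3333) - (7, 4) = (-1, 0.3333).

Step 2 — sample covariance matrix, S[i,j] = (1/(n-1)) · Σ_k (x_{k,i} - mean_i) · (x_{k,j} - mean_j), divisor n-1 = 5:
  S[X_1,X_1] = ((3)·(3) + (1)·(1) + (-2)·(-2) + (-4)·(-4) + (0)·(0) + (2)·(2)) / 5 = 34/5 = 6.8
  S[X_1,X_2] = ((3)·(2.6667) + (1)·(-0.3333) + (-2)·(4.6667) + (-4)·(-3.3333) + (0)·(-0.3333) + (2)·(-3.3333)) / 5 = 5/5 = 1
  S[X_2,X_2] = ((2.6667)·(2.6667) + (-0.3333)·(-0.3333) + (4.6667)·(4.6667) + (-3.3333)·(-3.3333) + (-0.3333)·(-0.3333) + (-3.3333)·(-3.3333)) / 5 = 51.3333/5 = 10.2667
  S = [[6.8, 1],
 [1, 10.2667]].

Step 3 — invert S. det(S) = 6.8·10.2667 - (1)² = 68.8133.
  S^{-1} = (1/det) · [[d, -b], [-b, a]] = [[0.1492, -0.0145],
 [-0.0145, 0.0988]].

Step 4 — quadratic form (x̄ - mu_0)^T · S^{-1} · (x̄ - mu_0):
  S^{-1} · (x̄ - mu_0) = (-0.154, 0.0475),
  (x̄ - mu_0)^T · [...] = (-1)·(-0.154) + (0.3333)·(0.0475) = 0.1699.

Step 5 — scale by n: T² = 6 · 0.1699 = 1.0192.

T² ≈ 1.0192


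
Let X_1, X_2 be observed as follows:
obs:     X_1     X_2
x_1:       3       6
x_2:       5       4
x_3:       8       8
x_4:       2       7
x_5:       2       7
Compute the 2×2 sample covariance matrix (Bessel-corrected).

Step 1 — column means:
  mean(X_1) = (3 + 5 + 8 + 2 + 2) / 5 = 20/5 = 4
  mean(X_2) = (6 + 4 + 8 + 7 + 7) / 5 = 32/5 = 6.4

Step 2 — sample covariance S[i,j] = (1/(n-1)) · Σ_k (x_{k,i} - mean_i) · (x_{k,j} - mean_j), with n-1 = 4.
  S[X_1,X_1] = ((-1)·(-1) + (1)·(1) + (4)·(4) + (-2)·(-2) + (-2)·(-2)) / 4 = 26/4 = 6.5
  S[X_1,X_2] = ((-1)·(-0.4) + (1)·(-2.4) + (4)·(1.6) + (-2)·(0.6) + (-2)·(0.6)) / 4 = 2/4 = 0.5
  S[X_2,X_2] = ((-0.4)·(-0.4) + (-2.4)·(-2.4) + (1.6)·(1.6) + (0.6)·(0.6) + (0.6)·(0.6)) / 4 = 9.2/4 = 2.3

S is symmetric (S[j,i] = S[i,j]). Assembling:

S = [[6.5, 0.5],
 [0.5, 2.3]]


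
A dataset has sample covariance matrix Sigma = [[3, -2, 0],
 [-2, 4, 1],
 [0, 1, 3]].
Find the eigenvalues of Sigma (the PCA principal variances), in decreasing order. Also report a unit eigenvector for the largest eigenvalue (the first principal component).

Step 1 — characteristic polynomial p(λ) = det(λI - Sigma) = λ³ - tr·λ² + c_1·λ - det, where tr = trace, c_1 = sum of the principal 2×2 minors, det = det(Sigma):
  tr = 3 + 4 + 3 = 10,
  c_1 = (3·4 - (-2)²) + (3·3 - (0)²) + (4·3 - (1)²) = 8 + 9 + 11 = 28,
  det = 3·(4·3 - (1)²) - (-2)·((-2)·3 - (1)·(0)) + (0)·((-2)·(1) - 4·(0)) = 3·(11) - (-2)·(-6) + (0)·(-2) = 21.
  So p(λ) = λ³ - 10λ² + 28λ - 21.
Step 2 — look for an integer root (rational root theorem: any rational root is an integer divisor of 21). Testing λ = 3:
  p(3) = 27 - 90 + 84 - 21 = 0  ✓
  Dividing out (λ - 3): p(λ) = (λ - 3)(λ² - 7λ + 7).
Step 3 — remaining eigenvalues from the quadratic λ² - 7λ + 7 = 0:
  Δ = 7² - 4·7 = 49 - 28 = 21,  λ = (7 ± √21)/2 = (7 ± 4.5826)/2 ≈ 5.7913 or 1.2087.
  Sorted: λ_1 = 5.7913,  λ_2 = 3,  λ_3 = 1.2087  (check: sum = 10 = tr ✓).

Step 4 — unit eigenvector for λ_1 ≈ 5.7913: v spans the null space of (Sigma - λ_1 I), whose rows are
  r_1 = (-2.7913, -2, 0),  r_2 = (-2, -1.7913, 1),  r_3 = (0, 1, -2.7913).
  v is orthogonal to every row, so take v ∝ r_1 × r_2 = ((-2)·(1) - (0)·(-1.7913), (0)·(-2) - (-2.7913)·(1), (-2.7913)·(-1.7913) - (-2)·(-2)) ≈ (-2, 2.7913, 1).
  Rescale (multiply by -1 so the first nonzero entry is positive): u = (2, -2.7913, -1).
  ||u|| = √((2)² + (-2.7913)² + (-1)²) = √(12.7913) ≈ 3.5765,  v_1 = u/||u|| ≈ (0.5592, -0.7805, -0.2796) (||v_1|| = 1).

λ_1 = 5.7913,  λ_2 = 3,  λ_3 = 1.2087;  v_1 ≈ (0.5592, -0.7805, -0.2796)


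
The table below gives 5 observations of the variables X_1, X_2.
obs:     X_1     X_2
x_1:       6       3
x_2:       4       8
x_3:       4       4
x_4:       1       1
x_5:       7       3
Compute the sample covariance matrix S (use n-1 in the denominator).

Step 1 — column means:
  mean(X_1) = (6 + 4 + 4 + 1 + 7) / 5 = 22/5 = 4.4
  mean(X_2) = (3 + 8 + 4 + 1 + 3) / 5 = 19/5 = 3.8

Step 2 — sample covariance S[i,j] = (1/(n-1)) · Σ_k (x_{k,i} - mean_i) · (x_{k,j} - mean_j), with n-1 = 4.
  S[X_1,X_1] = ((1.6)·(1.6) + (-0.4)·(-0.4) + (-0.4)·(-0.4) + (-3.4)·(-3.4) + (2.6)·(2.6)) / 4 = 21.2/4 = 5.3
  S[X_1,X_2] = ((1.6)·(-0.8) + (-0.4)·(4.2) + (-0.4)·(0.2) + (-3.4)·(-2.8) + (2.6)·(-0.8)) / 4 = 4.4/4 = 1.1
  S[X_2,X_2] = ((-0.8)·(-0.8) + (4.2)·(4.2) + (0.2)·(0.2) + (-2.8)·(-2.8) + (-0.8)·(-0.8)) / 4 = 26.8/4 = 6.7

S is symmetric (S[j,i] = S[i,j]). Assembling:

S = [[5.3, 1.1],
 [1.1, 6.7]]


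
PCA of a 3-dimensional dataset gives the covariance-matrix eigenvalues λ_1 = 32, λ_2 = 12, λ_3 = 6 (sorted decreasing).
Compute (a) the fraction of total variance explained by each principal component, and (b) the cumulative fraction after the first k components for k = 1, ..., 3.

Step 1 — total variance = trace(Sigma) = Σ λ_i = 32 + 12 + 6 = 50.

Step 2 — fraction explained by component i = λ_i / Σ λ:
  PC1: 32/50 = 0.64
  PC2: 12/50 = 0.24
  PC3: 6/50 = 0.12

Step 3 — cumulative fraction after k components = (λ_1 + ... + λ_k) / Σ λ:
  k = 1: 32/50 = 0.64
  k = 2: (32 + 12)/50 = 44/50 = 0.88
  k = 3: (32 + 12 + 6)/50 = 50/50 = 1

Summary (fraction, with percent):

explained: PC1 0.64 (64%), PC2 0.24 (24%), PC3 0.12 (12%);  cumulative: 0.64, 0.88, 1


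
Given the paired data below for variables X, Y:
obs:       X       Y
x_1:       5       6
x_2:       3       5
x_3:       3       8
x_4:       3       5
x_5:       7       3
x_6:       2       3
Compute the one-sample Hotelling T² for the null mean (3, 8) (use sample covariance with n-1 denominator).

Step 1 — sample mean vector:
  mean(X) = (5 + 3 + 3 + 3 + 7 + 2) / 6 = 23/6 = 3.8333
  mean(Y) = (6 + 5 + 8 + 5 + 3 + 3) / 6 = 30/6 = 5
  x̄ = (3.8333, 5),  deviation x̄ - mu_0 = (3.8333, 5) - (3, 8) = (0.8333, -3).

Step 2 — sample covariance matrix, S[i,j] = (1/(n-1)) · Σ_k (x_{k,i} - mean_i) · (x_{k,j} - mean_j), divisor n-1 = 5:
  S[X,X] = ((1.1667)·(1.1667) + (-0.8333)·(-0.8333) + (-0.8333)·(-0.8333) + (-0.8333)·(-0.8333) + (3.1667)·(3.1667) + (-1.8333)·(-1.8333)) / 5 = 16.8333/5 = 3.3667
  S[X,Y] = ((1.1667)·(1) + (-0.8333)·(0) + (-0.8333)·(3) + (-0.8333)·(0) + (3.1667)·(-2) + (-1.8333)·(-2)) / 5 = -4/5 = -0.8
  S[Y,Y] = ((1)·(1) + (0)·(0) + (3)·(3) + (0)·(0) + (-2)·(-2) + (-2)·(-2)) / 5 = 18/5 = 3.6
  S = [[3.3667, -0.8],
 [-0.8, 3.6]].

Step 3 — invert S. det(S) = 3.3667·3.6 - (-0.8)² = 11.48.
  S^{-1} = (1/det) · [[d, -b], [-b, a]] = [[0.3136, 0.0697],
 [0.0697, 0.2933]].

Step 4 — quadratic form (x̄ - mu_0)^T · S^{-1} · (x̄ - mu_0):
  S^{-1} · (x̄ - mu_0) = (0.0523, -0.8217),
  (x̄ - mu_0)^T · [...] = (0.8333)·(0.0523) + (-3)·(-0.8217) = 2.5087.

Step 5 — scale by n: T² = 6 · 2.5087 = 15.0523.

T² ≈ 15.0523


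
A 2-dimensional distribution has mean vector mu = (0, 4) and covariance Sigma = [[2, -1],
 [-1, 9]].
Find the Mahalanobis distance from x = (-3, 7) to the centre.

Step 1 — centre the observation: (x - mu) = (-3, 3).

Step 2 — invert Sigma. det(Sigma) = 2·9 - (-1)² = 17.
  Sigma^{-1} = (1/det) · [[d, -b], [-b, a]] = [[0.5294, 0.0588],
 [0.0588, 0.1176]].

Step 3 — form the quadratic (x - mu)^T · Sigma^{-1} · (x - mu):
  Sigma^{-1} · (x - mu) = (-1.4118, 0.1765).
  (x - mu)^T · [Sigma^{-1} · (x - mu)] = (-3)·(-1.4118) + (3)·(0.1765) = 4.7647.

Step 4 — take square root: d = √(4.7647) ≈ 2.1828.

d(x, mu) = √(4.7647) ≈ 2.1828


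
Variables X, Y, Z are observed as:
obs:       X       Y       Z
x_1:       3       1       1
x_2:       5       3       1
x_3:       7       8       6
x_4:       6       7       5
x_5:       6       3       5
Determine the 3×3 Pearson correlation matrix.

Step 1 — column means:
  mean(X) = (3 + 5 + 7 + 6 + 6) / 5 = 27/5 = 5.4
  mean(Y) = (1 + 3 + 8 + 7 + 3) / 5 = 22/5 = 4.4
  mean(Z) = (1 + 1 + 6 + 5 + 5) / 5 = 18/5 = 3.6

Step 2 — sample variances and covariances s[i,j] = (1/(n-1)) · Σ_k (x_{k,i} - mean_i) · (x_{k,j} - mean_j), with n-1 = 4:
  s[X,X] = ((-2.4)·(-2.4) + (-0.4)·(-0.4) + (1.6)·(1.6) + (0.6)·(0.6) + (0.6)·(0.6)) / 4 = 9.2/4 = 2.3
  s[X,Y] = ((-2.4)·(-3.4) + (-0.4)·(-1.4) + (1.6)·(3.6) + (0.6)·(2.6) + (0.6)·(-1.4)) / 4 = 15.2/4 = 3.8
  s[X,Z] = ((-2.4)·(-2.6) + (-0.4)·(-2.6) + (1.6)·(2.4) + (0.6)·(1.4) + (0.6)·(1.4)) / 4 = 12.8/4 = 3.2
  s[Y,Y] = ((-3.4)·(-3.4) + (-1.4)·(-1.4) + (3.6)·(3.6) + (2.6)·(2.6) + (-1.4)·(-1.4)) / 4 = 35.2/4 = 8.8
  s[Y,Z] = ((-3.4)·(-2.6) + (-1.4)·(-2.6) + (3.6)·(2.4) + (2.6)·(1.4) + (-1.4)·(1.4)) / 4 = 22.8/4 = 5.7
  s[Z,Z] = ((-2.6)·(-2.6) + (-2.6)·(-2.6) + (2.4)·(2.4) + (1.4)·(1.4) + (1.4)·(1.4)) / 4 = 23.2/4 = 5.8
  Sample standard deviations s_i = √(s[i,i]):
  s(X) = √(2.3) = 1.5166
  s(Y) = √(8.8) = 2.9665
  s(Z) = √(5.8) = 2.4083

Step 3 — r_{ij} = s_{ij} / (s_i · s_j):
  r[X,X] = 1 (diagonal).
  r[X,Y] = 3.8 / (1.5166 · 2.9665) = 3.8 / 4.4989 = 0.8447
  r[X,Z] = 3.2 / (1.5166 · 2.4083) = 3.2 / 3.6524 = 0.8761
  r[Y,Y] = 1 (diagonal).
  r[Y,Z] = 5.7 / (2.9665 · 2.4083) = 5.7 / 7.1442 = 0.7978
  r[Z,Z] = 1 (diagonal).

R is symmetric with unit diagonal. Assembling:

R = [[1, 0.8447, 0.8761],
 [0.8447, 1, 0.7978],
 [0.8761, 0.7978, 1]]


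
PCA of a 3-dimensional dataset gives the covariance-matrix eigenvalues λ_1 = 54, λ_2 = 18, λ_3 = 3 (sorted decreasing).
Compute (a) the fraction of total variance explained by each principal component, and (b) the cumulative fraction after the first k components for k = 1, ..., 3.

Step 1 — total variance = trace(Sigma) = Σ λ_i = 54 + 18 + 3 = 75.

Step 2 — fraction explained by component i = λ_i / Σ λ:
  PC1: 54/75 = 0.72
  PC2: 18/75 = 0.24
  PC3: 3/75 = 0.04

Step 3 — cumulative fraction after k components = (λ_1 + ... + λ_k) / Σ λ:
  k = 1: 54/75 = 0.72
  k = 2: (54 + 18)/75 = 72/75 = 0.96
  k = 3: (54 + 18 + 3)/75 = 75/75 = 1

Summary (fraction, with percent):

explained: PC1 0.72 (72%), PC2 0.24 (24%), PC3 0.04 (4%);  cumulative: 0.72, 0.96, 1


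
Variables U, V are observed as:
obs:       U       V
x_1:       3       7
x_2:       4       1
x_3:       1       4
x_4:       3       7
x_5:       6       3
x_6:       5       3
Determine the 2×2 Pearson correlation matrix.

Step 1 — column means:
  mean(U) = (3 + 4 + 1 + 3 + 6 + 5) / 6 = 22/6 = 3.6667
  mean(V) = (7 + 1 + 4 + 7 + 3 + 3) / 6 = 25/6 = 4.1667

Step 2 — sample variances and covariances s[i,j] = (1/(n-1)) · Σ_k (x_{k,i} - mean_i) · (x_{k,j} - mean_j), with n-1 = 5:
  s[U,U] = ((-0.6667)·(-0.6667) + (0.3333)·(0.3333) + (-2.6667)·(-2.6667) + (-0.6667)·(-0.6667) + (2.3333)·(2.3333) + (1.3333)·(1.3333)) / 5 = 15.3333/5 = 3.0667
  s[U,V] = ((-0.6667)·(2.8333) + (0.3333)·(-3.1667) + (-2.6667)·(-0.1667) + (-0.6667)·(2.8333) + (2.3333)·(-1.1667) + (1.3333)·(-1.1667)) / 5 = -8.6667/5 = -1.7333
  s[V,V] = ((2.8333)·(2.8333) + (-3.1667)·(-3.1667) + (-0.1667)·(-0.1667) + (2.8333)·(2.8333) + (-1.1667)·(-1.1667) + (-1.1667)·(-1.1667)) / 5 = 28.8333/5 = 5.7667
  Sample standard deviations s_i = √(s[i,i]):
  s(U) = √(3.0667) = 1.7512
  s(V) = √(5.7667) = 2.4014

Step 3 — r_{ij} = s_{ij} / (s_i · s_j):
  r[U,U] = 1 (diagonal).
  r[U,V] = -1.7333 / (1.7512 · 2.4014) = -1.7333 / 4.2053 = -0.4122
  r[V,V] = 1 (diagonal).

R is symmetric with unit diagonal. Assembling:

R = [[1, -0.4122],
 [-0.4122, 1]]


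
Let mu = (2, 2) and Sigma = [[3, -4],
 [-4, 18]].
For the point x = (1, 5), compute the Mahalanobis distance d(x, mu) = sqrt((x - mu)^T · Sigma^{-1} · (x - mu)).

Step 1 — centre the observation: (x - mu) = (-1, 3).

Step 2 — invert Sigma. det(Sigma) = 3·18 - (-4)² = 38.
  Sigma^{-1} = (1/det) · [[d, -b], [-b, a]] = [[0.4737, 0.1053],
 [0.1053, 0.0789]].

Step 3 — form the quadratic (x - mu)^T · Sigma^{-1} · (x - mu):
  Sigma^{-1} · (x - mu) = (-0.1579, 0.1316).
  (x - mu)^T · [Sigma^{-1} · (x - mu)] = (-1)·(-0.1579) + (3)·(0.1316) = 0.5526.

Step 4 — take square root: d = √(0.5526) ≈ 0.7434.

d(x, mu) = √(0.5526) ≈ 0.7434


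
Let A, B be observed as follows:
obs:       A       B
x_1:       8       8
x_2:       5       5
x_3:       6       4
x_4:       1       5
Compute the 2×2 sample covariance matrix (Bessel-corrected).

Step 1 — column means:
  mean(A) = (8 + 5 + 6 + 1) / 4 = 20/4 = 5
  mean(B) = (8 + 5 + 4 + 5) / 4 = 22/4 = 5.5

Step 2 — sample covariance S[i,j] = (1/(n-1)) · Σ_k (x_{k,i} - mean_i) · (x_{k,j} - mean_j), with n-1 = 3.
  S[A,A] = ((3)·(3) + (0)·(0) + (1)·(1) + (-4)·(-4)) / 3 = 26/3 = 8.6667
  S[A,B] = ((3)·(2.5) + (0)·(-0.5) + (1)·(-1.5) + (-4)·(-0.5)) / 3 = 8/3 = 2.6667
  S[B,B] = ((2.5)·(2.5) + (-0.5)·(-0.5) + (-1.5)·(-1.5) + (-0.5)·(-0.5)) / 3 = 9/3 = 3

S is symmetric (S[j,i] = S[i,j]). Assembling:

S = [[8.6667, 2.6667],
 [2.6667, 3]]


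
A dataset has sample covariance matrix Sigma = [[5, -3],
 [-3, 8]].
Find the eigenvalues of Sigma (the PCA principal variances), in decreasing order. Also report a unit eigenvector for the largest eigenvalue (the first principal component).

Step 1 — characteristic polynomial of 2×2 Sigma:
  det(Sigma - λI) = λ² - trace · λ + det = 0.
  trace = 5 + 8 = 13, det = 5·8 - (-3)² = 31.
Step 2 — discriminant:
  Δ = trace² - 4·det = 169 - 124 = 45.
Step 3 — eigenvalues:
  λ = (trace ± √Δ)/2 = (13 ± 6.7082)/2,
  λ_1 = 9.8541,  λ_2 = 3.1459.

Step 4 — unit eigenvector for λ_1: solve (Sigma - λ_1 I)v = 0. First row:
  (5 - 9.8541)·v_x + (-3)·v_y = 0, i.e. (-4.8541)·v_x + (-3)·v_y = 0,
  so v ∝ (b, λ_1 - a) = (-3, 4.8541); multiply by -1 so the first entry is positive: u = (3, -4.8541).
  ||u|| = √((3)² + (-4.8541)²) = √(32.5623) ≈ 5.7063,
  v_1 = u/||u|| ≈ (0.5257, -0.8507) (||v_1|| = 1).

λ_1 = 9.8541,  λ_2 = 3.1459;  v_1 ≈ (0.5257, -0.8507)


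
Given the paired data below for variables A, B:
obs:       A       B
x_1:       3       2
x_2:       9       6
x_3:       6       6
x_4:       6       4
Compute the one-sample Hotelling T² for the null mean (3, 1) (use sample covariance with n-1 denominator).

Step 1 — sample mean vector:
  mean(A) = (3 + 9 + 6 + 6) / 4 = 24/4 = 6
  mean(B) = (2 + 6 + 6 + 4) / 4 = 18/4 = 4.5
  x̄ = (6, 4.5),  deviation x̄ - mu_0 = (6, 4.5) - (3, 1) = (3, 3.5).

Step 2 — sample covariance matrix, S[i,j] = (1/(n-1)) · Σ_k (x_{k,i} - mean_i) · (x_{k,j} - mean_j), divisor n-1 = 3:
  S[A,A] = ((-3)·(-3) + (3)·(3) + (0)·(0) + (0)·(0)) / 3 = 18/3 = 6
  S[A,B] = ((-3)·(-2.5) + (3)·(1.5) + (0)·(1.5) + (0)·(-0.5)) / 3 = 12/3 = 4
  S[B,B] = ((-2.5)·(-2.5) + (1.5)·(1.5) + (1.5)·(1.5) + (-0.5)·(-0.5)) / 3 = 11/3 = 3.6667
  S = [[6, 4],
 [4, 3.6667]].

Step 3 — invert S. det(S) = 6·3.6667 - (4)² = 6.
  S^{-1} = (1/det) · [[d, -b], [-b, a]] = [[0.6111, -0.6667],
 [-0.6667, 1]].

Step 4 — quadratic form (x̄ - mu_0)^T · S^{-1} · (x̄ - mu_0):
  S^{-1} · (x̄ - mu_0) = (-0.5, 1.5),
  (x̄ - mu_0)^T · [...] = (3)·(-0.5) + (3.5)·(1.5) = 3.75.

Step 5 — scale by n: T² = 4 · 3.75 = 15.

T² ≈ 15


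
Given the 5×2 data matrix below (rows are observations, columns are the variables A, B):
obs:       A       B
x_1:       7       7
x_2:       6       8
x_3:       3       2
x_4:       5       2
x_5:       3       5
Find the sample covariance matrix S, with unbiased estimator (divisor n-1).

Step 1 — column means:
  mean(A) = (7 + 6 + 3 + 5 + 3) / 5 = 24/5 = 4.8
  mean(B) = (7 + 8 + 2 + 2 + 5) / 5 = 24/5 = 4.8

Step 2 — sample covariance S[i,j] = (1/(n-1)) · Σ_k (x_{k,i} - mean_i) · (x_{k,j} - mean_j), with n-1 = 4.
  S[A,A] = ((2.2)·(2.2) + (1.2)·(1.2) + (-1.8)·(-1.8) + (0.2)·(0.2) + (-1.8)·(-1.8)) / 4 = 12.8/4 = 3.2
  S[A,B] = ((2.2)·(2.2) + (1.2)·(3.2) + (-1.8)·(-2.8) + (0.2)·(-2.8) + (-1.8)·(0.2)) / 4 = 12.8/4 = 3.2
  S[B,B] = ((2.2)·(2.2) + (3.2)·(3.2) + (-2.8)·(-2.8) + (-2.8)·(-2.8) + (0.2)·(0.2)) / 4 = 30.8/4 = 7.7

S is symmetric (S[j,i] = S[i,j]). Assembling:

S = [[3.2, 3.2],
 [3.2, 7.7]]


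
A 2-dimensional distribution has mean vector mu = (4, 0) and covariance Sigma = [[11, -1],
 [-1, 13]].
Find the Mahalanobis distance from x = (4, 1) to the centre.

Step 1 — centre the observation: (x - mu) = (0, 1).

Step 2 — invert Sigma. det(Sigma) = 11·13 - (-1)² = 142.
  Sigma^{-1} = (1/det) · [[d, -b], [-b, a]] = [[0.0915, 0.007],
 [0.007, 0.0775]].

Step 3 — form the quadratic (x - mu)^T · Sigma^{-1} · (x - mu):
  Sigma^{-1} · (x - mu) = (0.007, 0.0775).
  (x - mu)^T · [Sigma^{-1} · (x - mu)] = (0)·(0.007) + (1)·(0.0775) = 0.0775.

Step 4 — take square root: d = √(0.0775) ≈ 0.2783.

d(x, mu) = √(0.0775) ≈ 0.2783


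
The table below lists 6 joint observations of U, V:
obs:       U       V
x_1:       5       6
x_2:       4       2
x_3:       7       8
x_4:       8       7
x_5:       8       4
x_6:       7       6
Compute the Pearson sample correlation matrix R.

Step 1 — column means:
  mean(U) = (5 + 4 + 7 + 8 + 8 + 7) / 6 = 39/6 = 6.5
  mean(V) = (6 + 2 + 8 + 7 + 4 + 6) / 6 = 33/6 = 5.5

Step 2 — sample variances and covariances s[i,j] = (1/(n-1)) · Σ_k (x_{k,i} - mean_i) · (x_{k,j} - mean_j), with n-1 = 5:
  s[U,U] = ((-1.5)·(-1.5) + (-2.5)·(-2.5) + (0.5)·(0.5) + (1.5)·(1.5) + (1.5)·(1.5) + (0.5)·(0.5)) / 5 = 13.5/5 = 2.7
  s[U,V] = ((-1.5)·(0.5) + (-2.5)·(-3.5) + (0.5)·(2.5) + (1.5)·(1.5) + (1.5)·(-1.5) + (0.5)·(0.5)) / 5 = 9.5/5 = 1.9
  s[V,V] = ((0.5)·(0.5) + (-3.5)·(-3.5) + (2.5)·(2.5) + (1.5)·(1.5) + (-1.5)·(-1.5) + (0.5)·(0.5)) / 5 = 23.5/5 = 4.7
  Sample standard deviations s_i = √(s[i,i]):
  s(U) = √(2.7) = 1.6432
  s(V) = √(4.7) = 2.1679

Step 3 — r_{ij} = s_{ij} / (s_i · s_j):
  r[U,U] = 1 (diagonal).
  r[U,V] = 1.9 / (1.6432 · 2.1679) = 1.9 / 3.5623 = 0.5334
  r[V,V] = 1 (diagonal).

R is symmetric with unit diagonal. Assembling:

R = [[1, 0.5334],
 [0.5334, 1]]


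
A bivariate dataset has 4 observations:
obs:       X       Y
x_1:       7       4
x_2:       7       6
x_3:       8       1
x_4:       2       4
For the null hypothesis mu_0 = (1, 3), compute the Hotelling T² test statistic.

Step 1 — sample mean vector:
  mean(X) = (7 + 7 + 8 + 2) / 4 = 24/4 = 6
  mean(Y) = (4 + 6 + 1 + 4) / 4 = 15/4 = 3.75
  x̄ = (6, 3.75),  deviation x̄ - mu_0 = (6, 3.75) - (1, 3) = (5, 0.75).

Step 2 — sample covariance matrix, S[i,j] = (1/(n-1)) · Σ_k (x_{k,i} - mean_i) · (x_{k,j} - mean_j), divisor n-1 = 3:
  S[X,X] = ((1)·(1) + (1)·(1) + (2)·(2) + (-4)·(-4)) / 3 = 22/3 = 7.3333
  S[X,Y] = ((1)·(0.25) + (1)·(2.25) + (2)·(-2.75) + (-4)·(0.25)) / 3 = -4/3 = -1.3333
  S[Y,Y] = ((0.25)·(0.25) + (2.25)·(2.25) + (-2.75)·(-2.75) + (0.25)·(0.25)) / 3 = 12.75/3 = 4.25
  S = [[7.3333, -1.3333],
 [-1.3333, 4.25]].

Step 3 — invert S. det(S) = 7.3333·4.25 - (-1.3333)² = 29.3889.
  S^{-1} = (1/det) · [[d, -b], [-b, a]] = [[0.1446, 0.0454],
 [0.0454, 0.2495]].

Step 4 — quadratic form (x̄ - mu_0)^T · S^{-1} · (x̄ - mu_0):
  S^{-1} · (x̄ - mu_0) = (0.7571, 0.414),
  (x̄ - mu_0)^T · [...] = (5)·(0.7571) + (0.75)·(0.414) = 4.0959.

Step 5 — scale by n: T² = 4 · 4.0959 = 16.3837.

T² ≈ 16.3837


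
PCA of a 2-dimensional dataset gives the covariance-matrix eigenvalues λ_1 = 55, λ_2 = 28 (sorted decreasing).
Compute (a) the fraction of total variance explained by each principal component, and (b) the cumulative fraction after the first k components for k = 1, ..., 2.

Step 1 — total variance = trace(Sigma) = Σ λ_i = 55 + 28 = 83.

Step 2 — fraction explained by component i = λ_i / Σ λ:
  PC1: 55/83 = 0.6627
  PC2: 28/83 = 0.3373

Step 3 — cumulative fraction after k components = (λ_1 + ... + λ_k) / Σ λ:
  k = 1: 55/83 = 0.6627
  k = 2: (55 + 28)/83 = 83/83 = 1

Summary (fraction, with percent):

explained: PC1 0.6627 (66.27%), PC2 0.3373 (33.73%);  cumulative: 0.6627, 1


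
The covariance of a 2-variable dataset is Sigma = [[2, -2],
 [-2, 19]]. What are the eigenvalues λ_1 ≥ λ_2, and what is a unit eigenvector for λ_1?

Step 1 — characteristic polynomial of 2×2 Sigma:
  det(Sigma - λI) = λ² - trace · λ + det = 0.
  trace = 2 + 19 = 21, det = 2·19 - (-2)² = 34.
Step 2 — discriminant:
  Δ = trace² - 4·det = 441 - 136 = 305.
Step 3 — eigenvalues:
  λ = (trace ± √Δ)/2 = (21 ± 17.4642)/2,
  λ_1 = 19.2321,  λ_2 = 1.7679.

Step 4 — unit eigenvector for λ_1: solve (Sigma - λ_1 I)v = 0. First row:
  (2 - 19.2321)·v_x + (-2)·v_y = 0, i.e. (-17.2321)·v_x + (-2)·v_y = 0,
  so v ∝ (b, λ_1 - a) = (-2, 17.2321); multiply by -1 so the first entry is positive: u = (2, -17.2321).
  ||u|| = √((2)² + (-17.2321)²) = √(300.9461) ≈ 17.3478,
  v_1 = u/||u|| ≈ (0.1153, -0.9933) (||v_1|| = 1).

λ_1 = 19.2321,  λ_2 = 1.7679;  v_1 ≈ (0.1153, -0.9933)


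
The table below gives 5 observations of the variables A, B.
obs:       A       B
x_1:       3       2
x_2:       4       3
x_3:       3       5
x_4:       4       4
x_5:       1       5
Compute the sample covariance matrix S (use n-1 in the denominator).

Step 1 — column means:
  mean(A) = (3 + 4 + 3 + 4 + 1) / 5 = 15/5 = 3
  mean(B) = (2 + 3 + 5 + 4 + 5) / 5 = 19/5 = 3.8

Step 2 — sample covariance S[i,j] = (1/(n-1)) · Σ_k (x_{k,i} - mean_i) · (x_{k,j} - mean_j), with n-1 = 4.
  S[A,A] = ((0)·(0) + (1)·(1) + (0)·(0) + (1)·(1) + (-2)·(-2)) / 4 = 6/4 = 1.5
  S[A,B] = ((0)·(-1.8) + (1)·(-0.8) + (0)·(1.2) + (1)·(0.2) + (-2)·(1.2)) / 4 = -3/4 = -0.75
  S[B,B] = ((-1.8)·(-1.8) + (-0.8)·(-0.8) + (1.2)·(1.2) + (0.2)·(0.2) + (1.2)·(1.2)) / 4 = 6.8/4 = 1.7

S is symmetric (S[j,i] = S[i,j]). Assembling:

S = [[1.5, -0.75],
 [-0.75, 1.7]]


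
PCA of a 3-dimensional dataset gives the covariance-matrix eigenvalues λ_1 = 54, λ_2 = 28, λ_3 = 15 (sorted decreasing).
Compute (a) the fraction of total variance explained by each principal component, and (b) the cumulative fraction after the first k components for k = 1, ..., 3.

Step 1 — total variance = trace(Sigma) = Σ λ_i = 54 + 28 + 15 = 97.

Step 2 — fraction explained by component i = λ_i / Σ λ:
  PC1: 54/97 = 0.5567
  PC2: 28/97 = 0.2887
  PC3: 15/97 = 0.1546

Step 3 — cumulative fraction after k components = (λ_1 + ... + λ_k) / Σ λ:
  k = 1: 54/97 = 0.5567
  k = 2: (54 + 28)/97 = 82/97 = 0.8454
  k = 3: (54 + 28 + 15)/97 = 97/97 = 1

Summary (fraction, with percent):

explained: PC1 0.5567 (55.67%), PC2 0.2887 (28.87%), PC3 0.1546 (15.46%);  cumulative: 0.5567, 0.8454, 1


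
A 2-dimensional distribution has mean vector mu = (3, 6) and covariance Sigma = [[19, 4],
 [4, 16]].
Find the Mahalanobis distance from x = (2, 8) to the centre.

Step 1 — centre the observation: (x - mu) = (-1, 2).

Step 2 — invert Sigma. det(Sigma) = 19·16 - (4)² = 288.
  Sigma^{-1} = (1/det) · [[d, -b], [-b, a]] = [[0.0556, -0.0139],
 [-0.0139, 0.066]].

Step 3 — form the quadratic (x - mu)^T · Sigma^{-1} · (x - mu):
  Sigma^{-1} · (x - mu) = (-0.0833, 0.1458).
  (x - mu)^T · [Sigma^{-1} · (x - mu)] = (-1)·(-0.0833) + (2)·(0.1458) = 0.375.

Step 4 — take square root: d = √(0.375) ≈ 0.6124.

d(x, mu) = √(0.375) ≈ 0.6124


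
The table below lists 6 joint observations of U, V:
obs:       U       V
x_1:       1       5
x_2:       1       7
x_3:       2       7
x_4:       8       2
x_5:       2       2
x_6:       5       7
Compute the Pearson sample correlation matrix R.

Step 1 — column means:
  mean(U) = (1 + 1 + 2 + 8 + 2 + 5) / 6 = 19/6 = 3.1667
  mean(V) = (5 + 7 + 7 + 2 + 2 + 7) / 6 = 30/6 = 5

Step 2 — sample variances and covariances s[i,j] = (1/(n-1)) · Σ_k (x_{k,i} - mean_i) · (x_{k,j} - mean_j), with n-1 = 5:
  s[U,U] = ((-2.1667)·(-2.1667) + (-2.1667)·(-2.1667) + (-1.1667)·(-1.1667) + (4.8333)·(4.8333) + (-1.1667)·(-1.1667) + (1.8333)·(1.8333)) / 5 = 38.8333/5 = 7.7667
  s[U,V] = ((-2.1667)·(0) + (-2.1667)·(2) + (-1.1667)·(2) + (4.8333)·(-3) + (-1.1667)·(-3) + (1.8333)·(2)) / 5 = -14/5 = -2.8
  s[V,V] = ((0)·(0) + (2)·(2) + (2)·(2) + (-3)·(-3) + (-3)·(-3) + (2)·(2)) / 5 = 30/5 = 6
  Sample standard deviations s_i = √(s[i,i]):
  s(U) = √(7.7667) = 2.7869
  s(V) = √(6) = 2.4495

Step 3 — r_{ij} = s_{ij} / (s_i · s_j):
  r[U,U] = 1 (diagonal).
  r[U,V] = -2.8 / (2.7869 · 2.4495) = -2.8 / 6.8264 = -0.4102
  r[V,V] = 1 (diagonal).

R is symmetric with unit diagonal. Assembling:

R = [[1, -0.4102],
 [-0.4102, 1]]


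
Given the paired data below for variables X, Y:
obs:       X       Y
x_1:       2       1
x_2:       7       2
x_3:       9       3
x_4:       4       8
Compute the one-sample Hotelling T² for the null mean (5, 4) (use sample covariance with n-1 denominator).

Step 1 — sample mean vector:
  mean(X) = (2 + 7 + 9 + 4) / 4 = 22/4 = 5.5
  mean(Y) = (1 + 2 + 3 + 8) / 4 = 14/4 = 3.5
  x̄ = (5.5, 3.5),  deviation x̄ - mu_0 = (5.5, 3.5) - (5, 4) = (0.5, -0.5).

Step 2 — sample covariance matrix, S[i,j] = (1/(n-1)) · Σ_k (x_{k,i} - mean_i) · (x_{k,j} - mean_j), divisor n-1 = 3:
  S[X,X] = ((-3.5)·(-3.5) + (1.5)·(1.5) + (3.5)·(3.5) + (-1.5)·(-1.5)) / 3 = 29/3 = 9.6667
  S[X,Y] = ((-3.5)·(-2.5) + (1.5)·(-1.5) + (3.5)·(-0.5) + (-1.5)·(4.5)) / 3 = -2/3 = -0.6667
  S[Y,Y] = ((-2.5)·(-2.5) + (-1.5)·(-1.5) + (-0.5)·(-0.5) + (4.5)·(4.5)) / 3 = 29/3 = 9.6667
  S = [[9.6667, -0.6667],
 [-0.6667, 9.6667]].

Step 3 — invert S. det(S) = 9.6667·9.6667 - (-0.6667)² = 93.
  S^{-1} = (1/det) · [[d, -b], [-b, a]] = [[0.1039, 0.0072],
 [0.0072, 0.1039]].

Step 4 — quadratic form (x̄ - mu_0)^T · S^{-1} · (x̄ - mu_0):
  S^{-1} · (x̄ - mu_0) = (0.0484, -0.0484),
  (x̄ - mu_0)^T · [...] = (0.5)·(0.0484) + (-0.5)·(-0.0484) = 0.0484.

Step 5 — scale by n: T² = 4 · 0.0484 = 0.1935.

T² ≈ 0.1935
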